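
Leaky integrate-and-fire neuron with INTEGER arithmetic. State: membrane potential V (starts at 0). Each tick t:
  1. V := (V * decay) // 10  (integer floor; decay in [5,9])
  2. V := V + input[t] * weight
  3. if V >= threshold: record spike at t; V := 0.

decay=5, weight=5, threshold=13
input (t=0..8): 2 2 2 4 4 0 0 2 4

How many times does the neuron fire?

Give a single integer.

t=0: input=2 -> V=10
t=1: input=2 -> V=0 FIRE
t=2: input=2 -> V=10
t=3: input=4 -> V=0 FIRE
t=4: input=4 -> V=0 FIRE
t=5: input=0 -> V=0
t=6: input=0 -> V=0
t=7: input=2 -> V=10
t=8: input=4 -> V=0 FIRE

Answer: 4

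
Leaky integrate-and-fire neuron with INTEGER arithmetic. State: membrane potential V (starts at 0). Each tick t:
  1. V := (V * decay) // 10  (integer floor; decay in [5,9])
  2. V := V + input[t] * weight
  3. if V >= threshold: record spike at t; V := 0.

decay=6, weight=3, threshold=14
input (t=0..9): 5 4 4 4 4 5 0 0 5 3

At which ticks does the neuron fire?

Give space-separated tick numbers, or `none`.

t=0: input=5 -> V=0 FIRE
t=1: input=4 -> V=12
t=2: input=4 -> V=0 FIRE
t=3: input=4 -> V=12
t=4: input=4 -> V=0 FIRE
t=5: input=5 -> V=0 FIRE
t=6: input=0 -> V=0
t=7: input=0 -> V=0
t=8: input=5 -> V=0 FIRE
t=9: input=3 -> V=9

Answer: 0 2 4 5 8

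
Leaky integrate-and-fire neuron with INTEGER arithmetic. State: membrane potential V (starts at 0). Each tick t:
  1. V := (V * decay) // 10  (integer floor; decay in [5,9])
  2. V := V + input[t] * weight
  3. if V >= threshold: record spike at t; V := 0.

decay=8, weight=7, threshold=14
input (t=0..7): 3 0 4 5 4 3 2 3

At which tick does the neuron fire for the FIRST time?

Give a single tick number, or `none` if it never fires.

Answer: 0

Derivation:
t=0: input=3 -> V=0 FIRE
t=1: input=0 -> V=0
t=2: input=4 -> V=0 FIRE
t=3: input=5 -> V=0 FIRE
t=4: input=4 -> V=0 FIRE
t=5: input=3 -> V=0 FIRE
t=6: input=2 -> V=0 FIRE
t=7: input=3 -> V=0 FIRE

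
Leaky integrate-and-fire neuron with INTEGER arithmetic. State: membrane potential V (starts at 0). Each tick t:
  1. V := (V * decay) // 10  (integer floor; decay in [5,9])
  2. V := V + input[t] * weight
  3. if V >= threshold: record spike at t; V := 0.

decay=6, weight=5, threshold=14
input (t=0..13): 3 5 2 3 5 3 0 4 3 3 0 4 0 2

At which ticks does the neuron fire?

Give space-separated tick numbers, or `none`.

t=0: input=3 -> V=0 FIRE
t=1: input=5 -> V=0 FIRE
t=2: input=2 -> V=10
t=3: input=3 -> V=0 FIRE
t=4: input=5 -> V=0 FIRE
t=5: input=3 -> V=0 FIRE
t=6: input=0 -> V=0
t=7: input=4 -> V=0 FIRE
t=8: input=3 -> V=0 FIRE
t=9: input=3 -> V=0 FIRE
t=10: input=0 -> V=0
t=11: input=4 -> V=0 FIRE
t=12: input=0 -> V=0
t=13: input=2 -> V=10

Answer: 0 1 3 4 5 7 8 9 11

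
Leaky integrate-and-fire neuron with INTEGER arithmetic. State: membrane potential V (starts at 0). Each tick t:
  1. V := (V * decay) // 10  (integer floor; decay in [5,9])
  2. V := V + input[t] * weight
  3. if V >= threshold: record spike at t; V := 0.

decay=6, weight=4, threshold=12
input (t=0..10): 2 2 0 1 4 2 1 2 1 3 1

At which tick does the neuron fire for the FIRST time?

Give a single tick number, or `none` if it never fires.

Answer: 1

Derivation:
t=0: input=2 -> V=8
t=1: input=2 -> V=0 FIRE
t=2: input=0 -> V=0
t=3: input=1 -> V=4
t=4: input=4 -> V=0 FIRE
t=5: input=2 -> V=8
t=6: input=1 -> V=8
t=7: input=2 -> V=0 FIRE
t=8: input=1 -> V=4
t=9: input=3 -> V=0 FIRE
t=10: input=1 -> V=4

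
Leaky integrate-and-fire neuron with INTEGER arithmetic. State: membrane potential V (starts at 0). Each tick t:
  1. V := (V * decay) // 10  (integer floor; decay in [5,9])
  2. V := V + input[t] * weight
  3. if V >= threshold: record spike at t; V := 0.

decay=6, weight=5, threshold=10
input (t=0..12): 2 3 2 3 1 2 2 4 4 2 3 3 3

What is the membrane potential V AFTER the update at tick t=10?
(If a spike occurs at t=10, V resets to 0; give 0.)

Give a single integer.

Answer: 0

Derivation:
t=0: input=2 -> V=0 FIRE
t=1: input=3 -> V=0 FIRE
t=2: input=2 -> V=0 FIRE
t=3: input=3 -> V=0 FIRE
t=4: input=1 -> V=5
t=5: input=2 -> V=0 FIRE
t=6: input=2 -> V=0 FIRE
t=7: input=4 -> V=0 FIRE
t=8: input=4 -> V=0 FIRE
t=9: input=2 -> V=0 FIRE
t=10: input=3 -> V=0 FIRE
t=11: input=3 -> V=0 FIRE
t=12: input=3 -> V=0 FIRE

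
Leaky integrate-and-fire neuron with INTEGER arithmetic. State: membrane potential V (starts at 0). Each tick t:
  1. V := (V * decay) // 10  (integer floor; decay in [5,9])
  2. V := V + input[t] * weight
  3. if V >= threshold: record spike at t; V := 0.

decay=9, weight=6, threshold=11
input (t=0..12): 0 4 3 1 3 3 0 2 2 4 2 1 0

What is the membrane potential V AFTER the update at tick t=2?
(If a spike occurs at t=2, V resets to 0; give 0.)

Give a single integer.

Answer: 0

Derivation:
t=0: input=0 -> V=0
t=1: input=4 -> V=0 FIRE
t=2: input=3 -> V=0 FIRE
t=3: input=1 -> V=6
t=4: input=3 -> V=0 FIRE
t=5: input=3 -> V=0 FIRE
t=6: input=0 -> V=0
t=7: input=2 -> V=0 FIRE
t=8: input=2 -> V=0 FIRE
t=9: input=4 -> V=0 FIRE
t=10: input=2 -> V=0 FIRE
t=11: input=1 -> V=6
t=12: input=0 -> V=5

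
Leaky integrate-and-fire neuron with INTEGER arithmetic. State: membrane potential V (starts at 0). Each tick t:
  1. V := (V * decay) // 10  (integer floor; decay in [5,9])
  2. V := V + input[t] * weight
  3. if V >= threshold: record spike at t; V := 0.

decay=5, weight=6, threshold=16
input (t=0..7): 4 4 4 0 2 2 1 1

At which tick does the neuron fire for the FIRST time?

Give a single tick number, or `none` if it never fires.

Answer: 0

Derivation:
t=0: input=4 -> V=0 FIRE
t=1: input=4 -> V=0 FIRE
t=2: input=4 -> V=0 FIRE
t=3: input=0 -> V=0
t=4: input=2 -> V=12
t=5: input=2 -> V=0 FIRE
t=6: input=1 -> V=6
t=7: input=1 -> V=9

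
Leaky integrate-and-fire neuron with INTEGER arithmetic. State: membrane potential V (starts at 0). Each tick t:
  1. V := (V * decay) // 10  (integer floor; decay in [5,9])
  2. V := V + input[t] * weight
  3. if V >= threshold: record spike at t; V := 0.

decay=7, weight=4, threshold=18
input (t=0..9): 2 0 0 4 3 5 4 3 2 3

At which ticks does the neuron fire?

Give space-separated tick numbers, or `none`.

Answer: 3 5 7

Derivation:
t=0: input=2 -> V=8
t=1: input=0 -> V=5
t=2: input=0 -> V=3
t=3: input=4 -> V=0 FIRE
t=4: input=3 -> V=12
t=5: input=5 -> V=0 FIRE
t=6: input=4 -> V=16
t=7: input=3 -> V=0 FIRE
t=8: input=2 -> V=8
t=9: input=3 -> V=17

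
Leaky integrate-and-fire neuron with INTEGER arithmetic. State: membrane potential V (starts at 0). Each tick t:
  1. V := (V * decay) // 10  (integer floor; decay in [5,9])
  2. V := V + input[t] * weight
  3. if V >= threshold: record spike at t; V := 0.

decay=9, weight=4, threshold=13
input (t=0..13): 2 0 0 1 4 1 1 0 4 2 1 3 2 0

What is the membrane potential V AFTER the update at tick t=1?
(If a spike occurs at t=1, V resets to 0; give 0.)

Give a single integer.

t=0: input=2 -> V=8
t=1: input=0 -> V=7
t=2: input=0 -> V=6
t=3: input=1 -> V=9
t=4: input=4 -> V=0 FIRE
t=5: input=1 -> V=4
t=6: input=1 -> V=7
t=7: input=0 -> V=6
t=8: input=4 -> V=0 FIRE
t=9: input=2 -> V=8
t=10: input=1 -> V=11
t=11: input=3 -> V=0 FIRE
t=12: input=2 -> V=8
t=13: input=0 -> V=7

Answer: 7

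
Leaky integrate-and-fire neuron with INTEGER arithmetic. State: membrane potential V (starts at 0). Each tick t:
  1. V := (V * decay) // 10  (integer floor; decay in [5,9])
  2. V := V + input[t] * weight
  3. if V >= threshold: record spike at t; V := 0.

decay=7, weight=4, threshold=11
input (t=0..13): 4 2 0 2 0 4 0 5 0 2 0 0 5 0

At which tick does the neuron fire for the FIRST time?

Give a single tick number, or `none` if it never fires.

Answer: 0

Derivation:
t=0: input=4 -> V=0 FIRE
t=1: input=2 -> V=8
t=2: input=0 -> V=5
t=3: input=2 -> V=0 FIRE
t=4: input=0 -> V=0
t=5: input=4 -> V=0 FIRE
t=6: input=0 -> V=0
t=7: input=5 -> V=0 FIRE
t=8: input=0 -> V=0
t=9: input=2 -> V=8
t=10: input=0 -> V=5
t=11: input=0 -> V=3
t=12: input=5 -> V=0 FIRE
t=13: input=0 -> V=0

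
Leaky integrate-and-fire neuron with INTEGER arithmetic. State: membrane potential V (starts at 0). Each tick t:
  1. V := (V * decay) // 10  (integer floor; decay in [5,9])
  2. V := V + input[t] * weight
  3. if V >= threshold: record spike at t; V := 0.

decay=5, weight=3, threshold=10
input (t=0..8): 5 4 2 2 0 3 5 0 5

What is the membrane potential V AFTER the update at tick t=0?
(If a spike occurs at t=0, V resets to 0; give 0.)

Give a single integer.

Answer: 0

Derivation:
t=0: input=5 -> V=0 FIRE
t=1: input=4 -> V=0 FIRE
t=2: input=2 -> V=6
t=3: input=2 -> V=9
t=4: input=0 -> V=4
t=5: input=3 -> V=0 FIRE
t=6: input=5 -> V=0 FIRE
t=7: input=0 -> V=0
t=8: input=5 -> V=0 FIRE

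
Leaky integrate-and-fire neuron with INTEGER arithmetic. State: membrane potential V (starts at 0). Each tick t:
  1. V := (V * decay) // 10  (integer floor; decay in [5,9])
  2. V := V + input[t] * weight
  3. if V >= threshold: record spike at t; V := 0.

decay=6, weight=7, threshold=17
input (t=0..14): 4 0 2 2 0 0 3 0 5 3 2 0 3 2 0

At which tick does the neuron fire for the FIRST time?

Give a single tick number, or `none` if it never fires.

Answer: 0

Derivation:
t=0: input=4 -> V=0 FIRE
t=1: input=0 -> V=0
t=2: input=2 -> V=14
t=3: input=2 -> V=0 FIRE
t=4: input=0 -> V=0
t=5: input=0 -> V=0
t=6: input=3 -> V=0 FIRE
t=7: input=0 -> V=0
t=8: input=5 -> V=0 FIRE
t=9: input=3 -> V=0 FIRE
t=10: input=2 -> V=14
t=11: input=0 -> V=8
t=12: input=3 -> V=0 FIRE
t=13: input=2 -> V=14
t=14: input=0 -> V=8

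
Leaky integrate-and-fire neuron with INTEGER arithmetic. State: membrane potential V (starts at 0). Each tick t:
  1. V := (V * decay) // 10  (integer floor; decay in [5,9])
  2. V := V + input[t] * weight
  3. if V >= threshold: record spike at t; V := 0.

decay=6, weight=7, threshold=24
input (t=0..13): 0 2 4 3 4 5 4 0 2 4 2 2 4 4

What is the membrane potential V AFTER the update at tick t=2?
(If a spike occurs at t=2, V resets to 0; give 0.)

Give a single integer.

t=0: input=0 -> V=0
t=1: input=2 -> V=14
t=2: input=4 -> V=0 FIRE
t=3: input=3 -> V=21
t=4: input=4 -> V=0 FIRE
t=5: input=5 -> V=0 FIRE
t=6: input=4 -> V=0 FIRE
t=7: input=0 -> V=0
t=8: input=2 -> V=14
t=9: input=4 -> V=0 FIRE
t=10: input=2 -> V=14
t=11: input=2 -> V=22
t=12: input=4 -> V=0 FIRE
t=13: input=4 -> V=0 FIRE

Answer: 0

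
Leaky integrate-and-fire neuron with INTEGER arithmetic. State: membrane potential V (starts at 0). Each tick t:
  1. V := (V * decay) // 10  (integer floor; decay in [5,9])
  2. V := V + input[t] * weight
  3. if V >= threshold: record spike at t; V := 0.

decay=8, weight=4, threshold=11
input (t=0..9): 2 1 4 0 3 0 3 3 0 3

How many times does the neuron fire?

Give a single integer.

t=0: input=2 -> V=8
t=1: input=1 -> V=10
t=2: input=4 -> V=0 FIRE
t=3: input=0 -> V=0
t=4: input=3 -> V=0 FIRE
t=5: input=0 -> V=0
t=6: input=3 -> V=0 FIRE
t=7: input=3 -> V=0 FIRE
t=8: input=0 -> V=0
t=9: input=3 -> V=0 FIRE

Answer: 5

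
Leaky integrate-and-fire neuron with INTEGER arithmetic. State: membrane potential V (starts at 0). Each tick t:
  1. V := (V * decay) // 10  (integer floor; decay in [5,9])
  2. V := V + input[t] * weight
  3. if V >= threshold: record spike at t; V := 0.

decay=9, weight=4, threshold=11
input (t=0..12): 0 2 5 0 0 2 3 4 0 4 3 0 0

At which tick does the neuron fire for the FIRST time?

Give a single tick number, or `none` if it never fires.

t=0: input=0 -> V=0
t=1: input=2 -> V=8
t=2: input=5 -> V=0 FIRE
t=3: input=0 -> V=0
t=4: input=0 -> V=0
t=5: input=2 -> V=8
t=6: input=3 -> V=0 FIRE
t=7: input=4 -> V=0 FIRE
t=8: input=0 -> V=0
t=9: input=4 -> V=0 FIRE
t=10: input=3 -> V=0 FIRE
t=11: input=0 -> V=0
t=12: input=0 -> V=0

Answer: 2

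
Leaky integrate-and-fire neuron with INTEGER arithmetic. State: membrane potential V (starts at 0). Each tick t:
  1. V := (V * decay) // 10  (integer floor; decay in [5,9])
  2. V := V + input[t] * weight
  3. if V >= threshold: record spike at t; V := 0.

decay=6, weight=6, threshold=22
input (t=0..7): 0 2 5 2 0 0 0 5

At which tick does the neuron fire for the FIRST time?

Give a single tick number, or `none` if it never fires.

t=0: input=0 -> V=0
t=1: input=2 -> V=12
t=2: input=5 -> V=0 FIRE
t=3: input=2 -> V=12
t=4: input=0 -> V=7
t=5: input=0 -> V=4
t=6: input=0 -> V=2
t=7: input=5 -> V=0 FIRE

Answer: 2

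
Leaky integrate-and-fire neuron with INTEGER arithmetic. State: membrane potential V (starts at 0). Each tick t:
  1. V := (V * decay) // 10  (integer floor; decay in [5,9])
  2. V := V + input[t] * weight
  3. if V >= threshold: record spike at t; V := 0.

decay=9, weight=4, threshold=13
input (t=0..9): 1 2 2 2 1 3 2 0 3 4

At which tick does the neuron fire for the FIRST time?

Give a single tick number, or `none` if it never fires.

Answer: 2

Derivation:
t=0: input=1 -> V=4
t=1: input=2 -> V=11
t=2: input=2 -> V=0 FIRE
t=3: input=2 -> V=8
t=4: input=1 -> V=11
t=5: input=3 -> V=0 FIRE
t=6: input=2 -> V=8
t=7: input=0 -> V=7
t=8: input=3 -> V=0 FIRE
t=9: input=4 -> V=0 FIRE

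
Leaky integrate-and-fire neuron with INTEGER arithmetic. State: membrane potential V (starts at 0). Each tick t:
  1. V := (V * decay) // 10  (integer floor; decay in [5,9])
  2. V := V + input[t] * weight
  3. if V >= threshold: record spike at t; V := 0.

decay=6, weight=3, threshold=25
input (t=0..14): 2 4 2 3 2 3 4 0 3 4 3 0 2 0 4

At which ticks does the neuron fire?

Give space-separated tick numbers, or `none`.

t=0: input=2 -> V=6
t=1: input=4 -> V=15
t=2: input=2 -> V=15
t=3: input=3 -> V=18
t=4: input=2 -> V=16
t=5: input=3 -> V=18
t=6: input=4 -> V=22
t=7: input=0 -> V=13
t=8: input=3 -> V=16
t=9: input=4 -> V=21
t=10: input=3 -> V=21
t=11: input=0 -> V=12
t=12: input=2 -> V=13
t=13: input=0 -> V=7
t=14: input=4 -> V=16

Answer: none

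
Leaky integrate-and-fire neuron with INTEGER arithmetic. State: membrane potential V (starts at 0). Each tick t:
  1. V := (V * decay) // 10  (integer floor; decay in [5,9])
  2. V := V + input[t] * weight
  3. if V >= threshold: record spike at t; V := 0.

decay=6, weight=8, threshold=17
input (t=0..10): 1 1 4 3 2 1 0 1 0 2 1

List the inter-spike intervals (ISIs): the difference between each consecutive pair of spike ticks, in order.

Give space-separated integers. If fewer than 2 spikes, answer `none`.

t=0: input=1 -> V=8
t=1: input=1 -> V=12
t=2: input=4 -> V=0 FIRE
t=3: input=3 -> V=0 FIRE
t=4: input=2 -> V=16
t=5: input=1 -> V=0 FIRE
t=6: input=0 -> V=0
t=7: input=1 -> V=8
t=8: input=0 -> V=4
t=9: input=2 -> V=0 FIRE
t=10: input=1 -> V=8

Answer: 1 2 4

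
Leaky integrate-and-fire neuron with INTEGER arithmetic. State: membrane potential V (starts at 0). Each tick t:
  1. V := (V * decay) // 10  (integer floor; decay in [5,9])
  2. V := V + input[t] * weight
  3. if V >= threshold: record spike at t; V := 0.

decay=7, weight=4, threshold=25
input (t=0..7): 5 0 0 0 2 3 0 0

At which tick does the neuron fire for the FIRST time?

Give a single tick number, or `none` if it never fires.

t=0: input=5 -> V=20
t=1: input=0 -> V=14
t=2: input=0 -> V=9
t=3: input=0 -> V=6
t=4: input=2 -> V=12
t=5: input=3 -> V=20
t=6: input=0 -> V=14
t=7: input=0 -> V=9

Answer: none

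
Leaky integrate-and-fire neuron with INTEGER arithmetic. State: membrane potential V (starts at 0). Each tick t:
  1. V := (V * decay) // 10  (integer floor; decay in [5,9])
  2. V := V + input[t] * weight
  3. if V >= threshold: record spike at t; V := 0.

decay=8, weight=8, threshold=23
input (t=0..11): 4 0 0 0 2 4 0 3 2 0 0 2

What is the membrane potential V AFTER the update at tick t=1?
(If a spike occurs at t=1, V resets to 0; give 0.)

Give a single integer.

t=0: input=4 -> V=0 FIRE
t=1: input=0 -> V=0
t=2: input=0 -> V=0
t=3: input=0 -> V=0
t=4: input=2 -> V=16
t=5: input=4 -> V=0 FIRE
t=6: input=0 -> V=0
t=7: input=3 -> V=0 FIRE
t=8: input=2 -> V=16
t=9: input=0 -> V=12
t=10: input=0 -> V=9
t=11: input=2 -> V=0 FIRE

Answer: 0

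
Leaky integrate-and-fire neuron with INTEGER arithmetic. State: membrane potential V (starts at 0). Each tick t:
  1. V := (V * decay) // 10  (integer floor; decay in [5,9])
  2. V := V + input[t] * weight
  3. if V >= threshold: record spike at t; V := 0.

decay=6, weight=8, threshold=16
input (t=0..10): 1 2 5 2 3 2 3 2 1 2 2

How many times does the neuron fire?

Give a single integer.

t=0: input=1 -> V=8
t=1: input=2 -> V=0 FIRE
t=2: input=5 -> V=0 FIRE
t=3: input=2 -> V=0 FIRE
t=4: input=3 -> V=0 FIRE
t=5: input=2 -> V=0 FIRE
t=6: input=3 -> V=0 FIRE
t=7: input=2 -> V=0 FIRE
t=8: input=1 -> V=8
t=9: input=2 -> V=0 FIRE
t=10: input=2 -> V=0 FIRE

Answer: 9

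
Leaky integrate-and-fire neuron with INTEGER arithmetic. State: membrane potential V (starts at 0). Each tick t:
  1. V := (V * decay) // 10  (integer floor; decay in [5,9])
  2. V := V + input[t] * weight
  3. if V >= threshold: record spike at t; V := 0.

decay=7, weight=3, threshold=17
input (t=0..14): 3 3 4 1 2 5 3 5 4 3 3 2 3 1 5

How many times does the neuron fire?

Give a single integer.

Answer: 6

Derivation:
t=0: input=3 -> V=9
t=1: input=3 -> V=15
t=2: input=4 -> V=0 FIRE
t=3: input=1 -> V=3
t=4: input=2 -> V=8
t=5: input=5 -> V=0 FIRE
t=6: input=3 -> V=9
t=7: input=5 -> V=0 FIRE
t=8: input=4 -> V=12
t=9: input=3 -> V=0 FIRE
t=10: input=3 -> V=9
t=11: input=2 -> V=12
t=12: input=3 -> V=0 FIRE
t=13: input=1 -> V=3
t=14: input=5 -> V=0 FIRE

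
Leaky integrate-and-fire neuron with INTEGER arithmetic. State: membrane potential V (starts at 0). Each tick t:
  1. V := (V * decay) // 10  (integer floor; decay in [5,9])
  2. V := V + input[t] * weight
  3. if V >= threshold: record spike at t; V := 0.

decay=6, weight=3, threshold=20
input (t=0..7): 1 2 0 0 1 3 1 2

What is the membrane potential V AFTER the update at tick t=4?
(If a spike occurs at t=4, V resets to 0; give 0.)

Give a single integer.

t=0: input=1 -> V=3
t=1: input=2 -> V=7
t=2: input=0 -> V=4
t=3: input=0 -> V=2
t=4: input=1 -> V=4
t=5: input=3 -> V=11
t=6: input=1 -> V=9
t=7: input=2 -> V=11

Answer: 4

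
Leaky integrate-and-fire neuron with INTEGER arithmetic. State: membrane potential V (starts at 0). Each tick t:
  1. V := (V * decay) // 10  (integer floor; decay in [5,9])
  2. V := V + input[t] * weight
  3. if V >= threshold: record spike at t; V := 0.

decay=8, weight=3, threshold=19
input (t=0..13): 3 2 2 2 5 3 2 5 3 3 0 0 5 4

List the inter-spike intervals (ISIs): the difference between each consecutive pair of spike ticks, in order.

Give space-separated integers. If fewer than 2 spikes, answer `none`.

Answer: 3 5

Derivation:
t=0: input=3 -> V=9
t=1: input=2 -> V=13
t=2: input=2 -> V=16
t=3: input=2 -> V=18
t=4: input=5 -> V=0 FIRE
t=5: input=3 -> V=9
t=6: input=2 -> V=13
t=7: input=5 -> V=0 FIRE
t=8: input=3 -> V=9
t=9: input=3 -> V=16
t=10: input=0 -> V=12
t=11: input=0 -> V=9
t=12: input=5 -> V=0 FIRE
t=13: input=4 -> V=12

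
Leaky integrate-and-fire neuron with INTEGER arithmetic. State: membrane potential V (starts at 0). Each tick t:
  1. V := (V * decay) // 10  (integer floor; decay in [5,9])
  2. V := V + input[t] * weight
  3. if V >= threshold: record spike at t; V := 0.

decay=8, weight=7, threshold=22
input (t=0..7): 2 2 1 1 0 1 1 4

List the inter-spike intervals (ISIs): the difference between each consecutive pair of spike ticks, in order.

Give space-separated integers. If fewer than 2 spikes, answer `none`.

Answer: 6

Derivation:
t=0: input=2 -> V=14
t=1: input=2 -> V=0 FIRE
t=2: input=1 -> V=7
t=3: input=1 -> V=12
t=4: input=0 -> V=9
t=5: input=1 -> V=14
t=6: input=1 -> V=18
t=7: input=4 -> V=0 FIRE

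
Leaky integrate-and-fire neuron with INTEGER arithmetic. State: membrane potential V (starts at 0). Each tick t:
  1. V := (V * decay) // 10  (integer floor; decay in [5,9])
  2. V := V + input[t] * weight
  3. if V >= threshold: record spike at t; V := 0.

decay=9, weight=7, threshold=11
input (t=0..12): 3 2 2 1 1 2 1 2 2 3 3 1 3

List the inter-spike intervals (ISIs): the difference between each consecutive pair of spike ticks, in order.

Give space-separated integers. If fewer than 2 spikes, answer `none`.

Answer: 1 1 2 1 2 1 1 1 2

Derivation:
t=0: input=3 -> V=0 FIRE
t=1: input=2 -> V=0 FIRE
t=2: input=2 -> V=0 FIRE
t=3: input=1 -> V=7
t=4: input=1 -> V=0 FIRE
t=5: input=2 -> V=0 FIRE
t=6: input=1 -> V=7
t=7: input=2 -> V=0 FIRE
t=8: input=2 -> V=0 FIRE
t=9: input=3 -> V=0 FIRE
t=10: input=3 -> V=0 FIRE
t=11: input=1 -> V=7
t=12: input=3 -> V=0 FIRE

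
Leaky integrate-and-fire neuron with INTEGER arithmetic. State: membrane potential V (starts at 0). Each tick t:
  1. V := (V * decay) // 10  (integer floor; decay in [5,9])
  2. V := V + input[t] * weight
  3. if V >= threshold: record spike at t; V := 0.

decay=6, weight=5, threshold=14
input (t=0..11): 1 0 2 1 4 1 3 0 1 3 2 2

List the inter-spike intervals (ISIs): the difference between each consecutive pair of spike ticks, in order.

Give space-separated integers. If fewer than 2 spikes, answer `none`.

Answer: 2 3 2

Derivation:
t=0: input=1 -> V=5
t=1: input=0 -> V=3
t=2: input=2 -> V=11
t=3: input=1 -> V=11
t=4: input=4 -> V=0 FIRE
t=5: input=1 -> V=5
t=6: input=3 -> V=0 FIRE
t=7: input=0 -> V=0
t=8: input=1 -> V=5
t=9: input=3 -> V=0 FIRE
t=10: input=2 -> V=10
t=11: input=2 -> V=0 FIRE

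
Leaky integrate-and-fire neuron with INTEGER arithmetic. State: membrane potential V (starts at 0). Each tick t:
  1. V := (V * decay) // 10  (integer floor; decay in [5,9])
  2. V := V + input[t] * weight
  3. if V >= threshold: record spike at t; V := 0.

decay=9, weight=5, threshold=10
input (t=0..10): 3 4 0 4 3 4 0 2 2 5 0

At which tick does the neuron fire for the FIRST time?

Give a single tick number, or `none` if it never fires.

t=0: input=3 -> V=0 FIRE
t=1: input=4 -> V=0 FIRE
t=2: input=0 -> V=0
t=3: input=4 -> V=0 FIRE
t=4: input=3 -> V=0 FIRE
t=5: input=4 -> V=0 FIRE
t=6: input=0 -> V=0
t=7: input=2 -> V=0 FIRE
t=8: input=2 -> V=0 FIRE
t=9: input=5 -> V=0 FIRE
t=10: input=0 -> V=0

Answer: 0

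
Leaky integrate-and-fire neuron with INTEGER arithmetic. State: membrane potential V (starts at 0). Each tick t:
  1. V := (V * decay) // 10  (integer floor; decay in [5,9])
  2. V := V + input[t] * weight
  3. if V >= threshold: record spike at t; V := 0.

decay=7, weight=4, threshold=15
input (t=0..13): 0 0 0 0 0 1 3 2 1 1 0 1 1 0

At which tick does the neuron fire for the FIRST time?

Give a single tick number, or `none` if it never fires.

Answer: 7

Derivation:
t=0: input=0 -> V=0
t=1: input=0 -> V=0
t=2: input=0 -> V=0
t=3: input=0 -> V=0
t=4: input=0 -> V=0
t=5: input=1 -> V=4
t=6: input=3 -> V=14
t=7: input=2 -> V=0 FIRE
t=8: input=1 -> V=4
t=9: input=1 -> V=6
t=10: input=0 -> V=4
t=11: input=1 -> V=6
t=12: input=1 -> V=8
t=13: input=0 -> V=5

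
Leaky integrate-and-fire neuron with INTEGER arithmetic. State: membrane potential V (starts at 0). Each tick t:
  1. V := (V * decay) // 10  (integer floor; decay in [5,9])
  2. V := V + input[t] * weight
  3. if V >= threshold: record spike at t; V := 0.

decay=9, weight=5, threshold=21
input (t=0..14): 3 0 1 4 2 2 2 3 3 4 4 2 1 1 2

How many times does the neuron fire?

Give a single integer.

Answer: 5

Derivation:
t=0: input=3 -> V=15
t=1: input=0 -> V=13
t=2: input=1 -> V=16
t=3: input=4 -> V=0 FIRE
t=4: input=2 -> V=10
t=5: input=2 -> V=19
t=6: input=2 -> V=0 FIRE
t=7: input=3 -> V=15
t=8: input=3 -> V=0 FIRE
t=9: input=4 -> V=20
t=10: input=4 -> V=0 FIRE
t=11: input=2 -> V=10
t=12: input=1 -> V=14
t=13: input=1 -> V=17
t=14: input=2 -> V=0 FIRE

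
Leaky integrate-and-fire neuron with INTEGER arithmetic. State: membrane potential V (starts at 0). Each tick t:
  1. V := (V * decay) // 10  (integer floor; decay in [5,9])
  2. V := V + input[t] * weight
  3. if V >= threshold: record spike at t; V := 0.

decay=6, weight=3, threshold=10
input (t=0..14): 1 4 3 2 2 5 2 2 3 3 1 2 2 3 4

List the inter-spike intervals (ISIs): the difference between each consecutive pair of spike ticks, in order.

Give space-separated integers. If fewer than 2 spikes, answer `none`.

t=0: input=1 -> V=3
t=1: input=4 -> V=0 FIRE
t=2: input=3 -> V=9
t=3: input=2 -> V=0 FIRE
t=4: input=2 -> V=6
t=5: input=5 -> V=0 FIRE
t=6: input=2 -> V=6
t=7: input=2 -> V=9
t=8: input=3 -> V=0 FIRE
t=9: input=3 -> V=9
t=10: input=1 -> V=8
t=11: input=2 -> V=0 FIRE
t=12: input=2 -> V=6
t=13: input=3 -> V=0 FIRE
t=14: input=4 -> V=0 FIRE

Answer: 2 2 3 3 2 1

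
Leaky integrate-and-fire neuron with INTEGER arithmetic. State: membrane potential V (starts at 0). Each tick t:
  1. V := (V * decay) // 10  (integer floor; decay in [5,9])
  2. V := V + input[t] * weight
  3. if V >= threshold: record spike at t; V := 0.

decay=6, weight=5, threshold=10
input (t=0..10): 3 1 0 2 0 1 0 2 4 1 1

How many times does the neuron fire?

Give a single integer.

Answer: 4

Derivation:
t=0: input=3 -> V=0 FIRE
t=1: input=1 -> V=5
t=2: input=0 -> V=3
t=3: input=2 -> V=0 FIRE
t=4: input=0 -> V=0
t=5: input=1 -> V=5
t=6: input=0 -> V=3
t=7: input=2 -> V=0 FIRE
t=8: input=4 -> V=0 FIRE
t=9: input=1 -> V=5
t=10: input=1 -> V=8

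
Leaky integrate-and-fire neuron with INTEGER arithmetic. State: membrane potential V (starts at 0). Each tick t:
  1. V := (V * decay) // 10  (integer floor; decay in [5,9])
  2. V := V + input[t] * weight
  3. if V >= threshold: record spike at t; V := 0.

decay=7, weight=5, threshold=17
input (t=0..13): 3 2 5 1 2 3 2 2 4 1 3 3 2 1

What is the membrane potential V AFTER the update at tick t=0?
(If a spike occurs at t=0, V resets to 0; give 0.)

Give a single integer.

t=0: input=3 -> V=15
t=1: input=2 -> V=0 FIRE
t=2: input=5 -> V=0 FIRE
t=3: input=1 -> V=5
t=4: input=2 -> V=13
t=5: input=3 -> V=0 FIRE
t=6: input=2 -> V=10
t=7: input=2 -> V=0 FIRE
t=8: input=4 -> V=0 FIRE
t=9: input=1 -> V=5
t=10: input=3 -> V=0 FIRE
t=11: input=3 -> V=15
t=12: input=2 -> V=0 FIRE
t=13: input=1 -> V=5

Answer: 15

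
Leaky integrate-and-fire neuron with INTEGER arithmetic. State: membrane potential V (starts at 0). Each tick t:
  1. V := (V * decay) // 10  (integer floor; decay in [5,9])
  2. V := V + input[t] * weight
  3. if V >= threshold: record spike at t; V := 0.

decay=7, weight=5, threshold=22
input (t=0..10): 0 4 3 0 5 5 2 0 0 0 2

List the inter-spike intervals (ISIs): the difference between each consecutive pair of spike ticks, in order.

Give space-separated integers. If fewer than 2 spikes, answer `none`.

t=0: input=0 -> V=0
t=1: input=4 -> V=20
t=2: input=3 -> V=0 FIRE
t=3: input=0 -> V=0
t=4: input=5 -> V=0 FIRE
t=5: input=5 -> V=0 FIRE
t=6: input=2 -> V=10
t=7: input=0 -> V=7
t=8: input=0 -> V=4
t=9: input=0 -> V=2
t=10: input=2 -> V=11

Answer: 2 1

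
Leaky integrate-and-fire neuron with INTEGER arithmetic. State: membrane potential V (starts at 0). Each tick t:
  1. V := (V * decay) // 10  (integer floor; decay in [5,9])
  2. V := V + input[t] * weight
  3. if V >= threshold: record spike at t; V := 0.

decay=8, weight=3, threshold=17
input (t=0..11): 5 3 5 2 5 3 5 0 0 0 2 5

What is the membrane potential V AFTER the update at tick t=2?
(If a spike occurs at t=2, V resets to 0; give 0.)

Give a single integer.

t=0: input=5 -> V=15
t=1: input=3 -> V=0 FIRE
t=2: input=5 -> V=15
t=3: input=2 -> V=0 FIRE
t=4: input=5 -> V=15
t=5: input=3 -> V=0 FIRE
t=6: input=5 -> V=15
t=7: input=0 -> V=12
t=8: input=0 -> V=9
t=9: input=0 -> V=7
t=10: input=2 -> V=11
t=11: input=5 -> V=0 FIRE

Answer: 15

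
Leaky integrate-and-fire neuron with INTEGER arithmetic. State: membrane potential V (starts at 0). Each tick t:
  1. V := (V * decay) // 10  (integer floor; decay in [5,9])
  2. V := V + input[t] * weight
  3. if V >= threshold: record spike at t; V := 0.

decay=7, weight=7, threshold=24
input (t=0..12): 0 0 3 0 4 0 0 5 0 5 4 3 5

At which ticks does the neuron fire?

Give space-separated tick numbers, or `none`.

t=0: input=0 -> V=0
t=1: input=0 -> V=0
t=2: input=3 -> V=21
t=3: input=0 -> V=14
t=4: input=4 -> V=0 FIRE
t=5: input=0 -> V=0
t=6: input=0 -> V=0
t=7: input=5 -> V=0 FIRE
t=8: input=0 -> V=0
t=9: input=5 -> V=0 FIRE
t=10: input=4 -> V=0 FIRE
t=11: input=3 -> V=21
t=12: input=5 -> V=0 FIRE

Answer: 4 7 9 10 12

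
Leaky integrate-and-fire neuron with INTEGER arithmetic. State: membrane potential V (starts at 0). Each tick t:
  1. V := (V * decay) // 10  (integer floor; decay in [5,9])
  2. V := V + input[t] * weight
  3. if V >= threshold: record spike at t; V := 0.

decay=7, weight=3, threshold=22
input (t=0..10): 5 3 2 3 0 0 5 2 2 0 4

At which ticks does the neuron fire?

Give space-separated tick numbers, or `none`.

t=0: input=5 -> V=15
t=1: input=3 -> V=19
t=2: input=2 -> V=19
t=3: input=3 -> V=0 FIRE
t=4: input=0 -> V=0
t=5: input=0 -> V=0
t=6: input=5 -> V=15
t=7: input=2 -> V=16
t=8: input=2 -> V=17
t=9: input=0 -> V=11
t=10: input=4 -> V=19

Answer: 3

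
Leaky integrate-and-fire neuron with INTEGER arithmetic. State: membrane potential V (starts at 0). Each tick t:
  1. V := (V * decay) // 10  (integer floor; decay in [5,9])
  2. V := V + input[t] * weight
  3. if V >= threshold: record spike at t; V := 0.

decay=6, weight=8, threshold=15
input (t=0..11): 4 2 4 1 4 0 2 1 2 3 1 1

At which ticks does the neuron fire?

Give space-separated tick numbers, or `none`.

t=0: input=4 -> V=0 FIRE
t=1: input=2 -> V=0 FIRE
t=2: input=4 -> V=0 FIRE
t=3: input=1 -> V=8
t=4: input=4 -> V=0 FIRE
t=5: input=0 -> V=0
t=6: input=2 -> V=0 FIRE
t=7: input=1 -> V=8
t=8: input=2 -> V=0 FIRE
t=9: input=3 -> V=0 FIRE
t=10: input=1 -> V=8
t=11: input=1 -> V=12

Answer: 0 1 2 4 6 8 9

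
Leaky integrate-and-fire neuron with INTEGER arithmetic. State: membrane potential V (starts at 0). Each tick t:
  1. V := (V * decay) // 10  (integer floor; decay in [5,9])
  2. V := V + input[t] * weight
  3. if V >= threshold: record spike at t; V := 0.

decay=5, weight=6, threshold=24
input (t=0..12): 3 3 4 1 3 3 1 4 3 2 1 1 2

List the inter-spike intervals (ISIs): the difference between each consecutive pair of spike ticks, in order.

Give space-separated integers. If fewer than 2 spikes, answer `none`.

Answer: 1 3 2

Derivation:
t=0: input=3 -> V=18
t=1: input=3 -> V=0 FIRE
t=2: input=4 -> V=0 FIRE
t=3: input=1 -> V=6
t=4: input=3 -> V=21
t=5: input=3 -> V=0 FIRE
t=6: input=1 -> V=6
t=7: input=4 -> V=0 FIRE
t=8: input=3 -> V=18
t=9: input=2 -> V=21
t=10: input=1 -> V=16
t=11: input=1 -> V=14
t=12: input=2 -> V=19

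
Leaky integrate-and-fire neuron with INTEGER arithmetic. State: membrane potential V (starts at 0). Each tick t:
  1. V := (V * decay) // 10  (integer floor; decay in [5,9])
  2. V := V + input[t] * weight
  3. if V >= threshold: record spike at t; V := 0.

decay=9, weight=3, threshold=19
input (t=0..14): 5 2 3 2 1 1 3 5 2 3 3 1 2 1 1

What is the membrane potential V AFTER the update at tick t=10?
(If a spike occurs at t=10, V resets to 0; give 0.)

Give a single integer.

Answer: 17

Derivation:
t=0: input=5 -> V=15
t=1: input=2 -> V=0 FIRE
t=2: input=3 -> V=9
t=3: input=2 -> V=14
t=4: input=1 -> V=15
t=5: input=1 -> V=16
t=6: input=3 -> V=0 FIRE
t=7: input=5 -> V=15
t=8: input=2 -> V=0 FIRE
t=9: input=3 -> V=9
t=10: input=3 -> V=17
t=11: input=1 -> V=18
t=12: input=2 -> V=0 FIRE
t=13: input=1 -> V=3
t=14: input=1 -> V=5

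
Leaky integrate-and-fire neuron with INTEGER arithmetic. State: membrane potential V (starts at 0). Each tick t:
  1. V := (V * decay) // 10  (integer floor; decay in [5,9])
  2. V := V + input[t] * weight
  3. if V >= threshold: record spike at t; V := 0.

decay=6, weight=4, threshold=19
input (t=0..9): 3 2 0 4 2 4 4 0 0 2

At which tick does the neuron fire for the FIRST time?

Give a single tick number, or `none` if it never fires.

Answer: 3

Derivation:
t=0: input=3 -> V=12
t=1: input=2 -> V=15
t=2: input=0 -> V=9
t=3: input=4 -> V=0 FIRE
t=4: input=2 -> V=8
t=5: input=4 -> V=0 FIRE
t=6: input=4 -> V=16
t=7: input=0 -> V=9
t=8: input=0 -> V=5
t=9: input=2 -> V=11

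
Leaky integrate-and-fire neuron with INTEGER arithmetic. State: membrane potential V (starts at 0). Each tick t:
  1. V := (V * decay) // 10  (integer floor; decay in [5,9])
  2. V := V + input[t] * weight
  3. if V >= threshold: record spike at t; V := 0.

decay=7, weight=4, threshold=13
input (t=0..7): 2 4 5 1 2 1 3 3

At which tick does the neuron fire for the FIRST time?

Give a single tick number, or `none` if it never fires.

Answer: 1

Derivation:
t=0: input=2 -> V=8
t=1: input=4 -> V=0 FIRE
t=2: input=5 -> V=0 FIRE
t=3: input=1 -> V=4
t=4: input=2 -> V=10
t=5: input=1 -> V=11
t=6: input=3 -> V=0 FIRE
t=7: input=3 -> V=12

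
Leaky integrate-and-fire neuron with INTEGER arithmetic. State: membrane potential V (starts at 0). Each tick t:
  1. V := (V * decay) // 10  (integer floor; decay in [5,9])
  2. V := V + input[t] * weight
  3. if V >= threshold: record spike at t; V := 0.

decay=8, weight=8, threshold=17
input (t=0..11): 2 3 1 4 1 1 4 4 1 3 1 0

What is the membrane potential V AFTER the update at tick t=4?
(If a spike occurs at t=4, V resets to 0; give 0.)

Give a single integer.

t=0: input=2 -> V=16
t=1: input=3 -> V=0 FIRE
t=2: input=1 -> V=8
t=3: input=4 -> V=0 FIRE
t=4: input=1 -> V=8
t=5: input=1 -> V=14
t=6: input=4 -> V=0 FIRE
t=7: input=4 -> V=0 FIRE
t=8: input=1 -> V=8
t=9: input=3 -> V=0 FIRE
t=10: input=1 -> V=8
t=11: input=0 -> V=6

Answer: 8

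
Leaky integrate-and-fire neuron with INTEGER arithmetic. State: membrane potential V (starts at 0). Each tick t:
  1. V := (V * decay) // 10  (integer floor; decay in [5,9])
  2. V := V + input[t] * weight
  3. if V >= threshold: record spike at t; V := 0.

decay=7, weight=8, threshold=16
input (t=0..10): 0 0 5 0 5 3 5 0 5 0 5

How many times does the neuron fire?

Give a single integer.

Answer: 6

Derivation:
t=0: input=0 -> V=0
t=1: input=0 -> V=0
t=2: input=5 -> V=0 FIRE
t=3: input=0 -> V=0
t=4: input=5 -> V=0 FIRE
t=5: input=3 -> V=0 FIRE
t=6: input=5 -> V=0 FIRE
t=7: input=0 -> V=0
t=8: input=5 -> V=0 FIRE
t=9: input=0 -> V=0
t=10: input=5 -> V=0 FIRE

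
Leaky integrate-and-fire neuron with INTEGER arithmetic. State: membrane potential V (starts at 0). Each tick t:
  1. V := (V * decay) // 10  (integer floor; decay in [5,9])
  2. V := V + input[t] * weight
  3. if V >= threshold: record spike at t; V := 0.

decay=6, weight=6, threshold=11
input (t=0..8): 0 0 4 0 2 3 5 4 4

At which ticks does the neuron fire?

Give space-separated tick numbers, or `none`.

Answer: 2 4 5 6 7 8

Derivation:
t=0: input=0 -> V=0
t=1: input=0 -> V=0
t=2: input=4 -> V=0 FIRE
t=3: input=0 -> V=0
t=4: input=2 -> V=0 FIRE
t=5: input=3 -> V=0 FIRE
t=6: input=5 -> V=0 FIRE
t=7: input=4 -> V=0 FIRE
t=8: input=4 -> V=0 FIRE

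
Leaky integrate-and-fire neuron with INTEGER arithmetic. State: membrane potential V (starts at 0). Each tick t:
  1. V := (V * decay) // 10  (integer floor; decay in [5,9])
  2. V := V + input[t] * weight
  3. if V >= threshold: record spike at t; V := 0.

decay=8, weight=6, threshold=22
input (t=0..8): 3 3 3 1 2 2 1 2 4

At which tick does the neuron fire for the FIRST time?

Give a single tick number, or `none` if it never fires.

Answer: 1

Derivation:
t=0: input=3 -> V=18
t=1: input=3 -> V=0 FIRE
t=2: input=3 -> V=18
t=3: input=1 -> V=20
t=4: input=2 -> V=0 FIRE
t=5: input=2 -> V=12
t=6: input=1 -> V=15
t=7: input=2 -> V=0 FIRE
t=8: input=4 -> V=0 FIRE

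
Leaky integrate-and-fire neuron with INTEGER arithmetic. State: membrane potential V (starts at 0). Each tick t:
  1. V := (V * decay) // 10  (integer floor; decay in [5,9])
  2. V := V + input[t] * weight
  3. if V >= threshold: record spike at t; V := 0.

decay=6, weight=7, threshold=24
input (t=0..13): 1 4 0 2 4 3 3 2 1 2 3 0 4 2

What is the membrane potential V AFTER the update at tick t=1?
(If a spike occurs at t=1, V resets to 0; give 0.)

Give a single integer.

t=0: input=1 -> V=7
t=1: input=4 -> V=0 FIRE
t=2: input=0 -> V=0
t=3: input=2 -> V=14
t=4: input=4 -> V=0 FIRE
t=5: input=3 -> V=21
t=6: input=3 -> V=0 FIRE
t=7: input=2 -> V=14
t=8: input=1 -> V=15
t=9: input=2 -> V=23
t=10: input=3 -> V=0 FIRE
t=11: input=0 -> V=0
t=12: input=4 -> V=0 FIRE
t=13: input=2 -> V=14

Answer: 0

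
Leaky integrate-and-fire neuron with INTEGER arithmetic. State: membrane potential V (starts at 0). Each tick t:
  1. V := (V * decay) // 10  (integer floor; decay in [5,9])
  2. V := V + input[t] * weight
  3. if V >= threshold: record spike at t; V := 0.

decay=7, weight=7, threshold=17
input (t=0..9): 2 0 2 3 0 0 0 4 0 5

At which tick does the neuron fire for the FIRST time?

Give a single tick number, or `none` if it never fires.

Answer: 2

Derivation:
t=0: input=2 -> V=14
t=1: input=0 -> V=9
t=2: input=2 -> V=0 FIRE
t=3: input=3 -> V=0 FIRE
t=4: input=0 -> V=0
t=5: input=0 -> V=0
t=6: input=0 -> V=0
t=7: input=4 -> V=0 FIRE
t=8: input=0 -> V=0
t=9: input=5 -> V=0 FIRE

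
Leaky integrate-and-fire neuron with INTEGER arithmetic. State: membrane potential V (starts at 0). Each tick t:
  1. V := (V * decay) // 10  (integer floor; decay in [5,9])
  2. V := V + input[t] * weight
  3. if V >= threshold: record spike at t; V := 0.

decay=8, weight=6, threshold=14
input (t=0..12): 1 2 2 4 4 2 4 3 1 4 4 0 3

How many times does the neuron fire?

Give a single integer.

t=0: input=1 -> V=6
t=1: input=2 -> V=0 FIRE
t=2: input=2 -> V=12
t=3: input=4 -> V=0 FIRE
t=4: input=4 -> V=0 FIRE
t=5: input=2 -> V=12
t=6: input=4 -> V=0 FIRE
t=7: input=3 -> V=0 FIRE
t=8: input=1 -> V=6
t=9: input=4 -> V=0 FIRE
t=10: input=4 -> V=0 FIRE
t=11: input=0 -> V=0
t=12: input=3 -> V=0 FIRE

Answer: 8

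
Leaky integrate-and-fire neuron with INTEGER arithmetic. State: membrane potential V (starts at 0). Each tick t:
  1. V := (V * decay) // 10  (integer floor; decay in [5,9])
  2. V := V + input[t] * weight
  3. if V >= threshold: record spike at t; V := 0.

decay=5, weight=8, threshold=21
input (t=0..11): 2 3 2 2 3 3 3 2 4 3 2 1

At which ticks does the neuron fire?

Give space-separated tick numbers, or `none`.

t=0: input=2 -> V=16
t=1: input=3 -> V=0 FIRE
t=2: input=2 -> V=16
t=3: input=2 -> V=0 FIRE
t=4: input=3 -> V=0 FIRE
t=5: input=3 -> V=0 FIRE
t=6: input=3 -> V=0 FIRE
t=7: input=2 -> V=16
t=8: input=4 -> V=0 FIRE
t=9: input=3 -> V=0 FIRE
t=10: input=2 -> V=16
t=11: input=1 -> V=16

Answer: 1 3 4 5 6 8 9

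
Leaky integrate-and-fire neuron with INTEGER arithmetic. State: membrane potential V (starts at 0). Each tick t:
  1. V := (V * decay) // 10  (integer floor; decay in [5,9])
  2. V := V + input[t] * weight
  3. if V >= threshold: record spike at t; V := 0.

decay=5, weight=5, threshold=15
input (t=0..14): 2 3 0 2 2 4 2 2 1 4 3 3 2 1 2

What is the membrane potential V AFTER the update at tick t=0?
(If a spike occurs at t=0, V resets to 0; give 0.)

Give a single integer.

t=0: input=2 -> V=10
t=1: input=3 -> V=0 FIRE
t=2: input=0 -> V=0
t=3: input=2 -> V=10
t=4: input=2 -> V=0 FIRE
t=5: input=4 -> V=0 FIRE
t=6: input=2 -> V=10
t=7: input=2 -> V=0 FIRE
t=8: input=1 -> V=5
t=9: input=4 -> V=0 FIRE
t=10: input=3 -> V=0 FIRE
t=11: input=3 -> V=0 FIRE
t=12: input=2 -> V=10
t=13: input=1 -> V=10
t=14: input=2 -> V=0 FIRE

Answer: 10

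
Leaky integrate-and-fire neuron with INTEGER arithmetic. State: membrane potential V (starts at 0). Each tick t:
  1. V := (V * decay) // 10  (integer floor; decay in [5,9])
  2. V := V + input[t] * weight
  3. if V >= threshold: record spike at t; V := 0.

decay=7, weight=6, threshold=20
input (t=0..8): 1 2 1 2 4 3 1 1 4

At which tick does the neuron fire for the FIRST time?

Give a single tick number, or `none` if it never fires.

Answer: 3

Derivation:
t=0: input=1 -> V=6
t=1: input=2 -> V=16
t=2: input=1 -> V=17
t=3: input=2 -> V=0 FIRE
t=4: input=4 -> V=0 FIRE
t=5: input=3 -> V=18
t=6: input=1 -> V=18
t=7: input=1 -> V=18
t=8: input=4 -> V=0 FIRE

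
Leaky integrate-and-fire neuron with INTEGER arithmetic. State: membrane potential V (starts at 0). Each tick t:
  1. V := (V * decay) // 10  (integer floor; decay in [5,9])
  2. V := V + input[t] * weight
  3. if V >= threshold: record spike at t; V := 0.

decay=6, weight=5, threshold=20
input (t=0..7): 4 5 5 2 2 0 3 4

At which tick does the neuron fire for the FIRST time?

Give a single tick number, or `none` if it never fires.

t=0: input=4 -> V=0 FIRE
t=1: input=5 -> V=0 FIRE
t=2: input=5 -> V=0 FIRE
t=3: input=2 -> V=10
t=4: input=2 -> V=16
t=5: input=0 -> V=9
t=6: input=3 -> V=0 FIRE
t=7: input=4 -> V=0 FIRE

Answer: 0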